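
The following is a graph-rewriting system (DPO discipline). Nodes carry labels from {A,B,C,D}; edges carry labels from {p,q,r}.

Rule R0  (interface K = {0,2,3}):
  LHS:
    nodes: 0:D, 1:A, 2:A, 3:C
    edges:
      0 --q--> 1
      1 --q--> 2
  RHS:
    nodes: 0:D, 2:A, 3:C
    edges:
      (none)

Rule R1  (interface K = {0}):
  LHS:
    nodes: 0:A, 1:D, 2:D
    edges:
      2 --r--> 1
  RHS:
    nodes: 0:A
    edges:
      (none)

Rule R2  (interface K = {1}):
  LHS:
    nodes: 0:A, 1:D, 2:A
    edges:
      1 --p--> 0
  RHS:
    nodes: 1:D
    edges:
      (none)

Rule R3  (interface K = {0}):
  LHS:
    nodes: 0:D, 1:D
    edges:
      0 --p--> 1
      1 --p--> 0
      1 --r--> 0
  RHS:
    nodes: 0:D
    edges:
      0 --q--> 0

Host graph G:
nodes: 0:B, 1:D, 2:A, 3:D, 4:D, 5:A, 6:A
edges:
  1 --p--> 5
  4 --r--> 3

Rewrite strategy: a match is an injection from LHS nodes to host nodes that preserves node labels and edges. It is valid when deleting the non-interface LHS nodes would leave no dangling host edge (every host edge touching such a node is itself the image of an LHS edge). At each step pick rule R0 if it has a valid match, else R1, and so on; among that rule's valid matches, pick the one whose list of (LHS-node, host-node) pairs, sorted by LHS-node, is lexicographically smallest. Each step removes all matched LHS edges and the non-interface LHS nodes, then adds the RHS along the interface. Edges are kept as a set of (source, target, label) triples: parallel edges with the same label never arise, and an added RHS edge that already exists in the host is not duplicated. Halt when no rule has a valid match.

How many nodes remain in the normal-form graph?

Answer: 3

Derivation:
start.  V:7 E:2  edges: 1-p->5 4-r->3
1. fire R1 via {0↦2, 1↦3, 2↦4}  →  V:5 E:1  edges: 1-p->5
2. fire R2 via {0↦5, 1↦1, 2↦2}  →  V:3 E:0  edges: ∅
normal form: no rule applies after step 2
NF nodes: {0:B, 1:D, 6:A}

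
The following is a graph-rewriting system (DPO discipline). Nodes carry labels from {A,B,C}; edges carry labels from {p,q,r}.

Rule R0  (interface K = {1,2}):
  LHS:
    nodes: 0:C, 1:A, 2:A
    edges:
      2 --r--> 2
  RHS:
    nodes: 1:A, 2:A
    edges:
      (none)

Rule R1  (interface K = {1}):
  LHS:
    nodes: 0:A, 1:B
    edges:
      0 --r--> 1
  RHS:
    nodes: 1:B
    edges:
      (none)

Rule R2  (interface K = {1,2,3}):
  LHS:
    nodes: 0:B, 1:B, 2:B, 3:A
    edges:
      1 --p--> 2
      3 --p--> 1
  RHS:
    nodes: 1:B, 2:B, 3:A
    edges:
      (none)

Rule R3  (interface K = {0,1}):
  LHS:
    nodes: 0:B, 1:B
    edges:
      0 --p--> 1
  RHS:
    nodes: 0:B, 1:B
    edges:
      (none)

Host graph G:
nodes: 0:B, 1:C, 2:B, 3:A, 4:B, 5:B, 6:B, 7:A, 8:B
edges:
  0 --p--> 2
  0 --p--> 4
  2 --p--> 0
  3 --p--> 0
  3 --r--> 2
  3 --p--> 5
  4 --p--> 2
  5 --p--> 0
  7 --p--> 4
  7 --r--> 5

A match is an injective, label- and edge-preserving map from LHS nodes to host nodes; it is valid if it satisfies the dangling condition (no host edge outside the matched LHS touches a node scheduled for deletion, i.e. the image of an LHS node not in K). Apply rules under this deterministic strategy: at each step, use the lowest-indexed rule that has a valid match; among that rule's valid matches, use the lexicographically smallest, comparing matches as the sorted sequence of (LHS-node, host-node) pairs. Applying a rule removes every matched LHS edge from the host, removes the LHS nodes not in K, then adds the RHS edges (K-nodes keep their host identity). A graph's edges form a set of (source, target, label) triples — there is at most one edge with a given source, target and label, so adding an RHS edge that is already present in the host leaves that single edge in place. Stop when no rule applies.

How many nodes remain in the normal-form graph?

Answer: 4

Steps:
initial: |V|=9 |E|=10  E = 0-p->2 0-p->4 2-p->0 3-p->0 3-r->2 3-p->5 4-p->2 5-p->0 7-p->4 7-r->5
step 1: apply R2 at {0↦6, 1↦0, 2↦2, 3↦3}  → |V|=8 |E|=8  E = 0-p->4 2-p->0 3-r->2 3-p->5 4-p->2 5-p->0 7-p->4 7-r->5
step 2: apply R2 at {0↦8, 1↦4, 2↦2, 3↦7}  → |V|=7 |E|=6  E = 0-p->4 2-p->0 3-r->2 3-p->5 5-p->0 7-r->5
step 3: apply R1 at {0↦7, 1↦5}  → |V|=6 |E|=5  E = 0-p->4 2-p->0 3-r->2 3-p->5 5-p->0
step 4: apply R3 at {0↦0, 1↦4}  → |V|=6 |E|=4  E = 2-p->0 3-r->2 3-p->5 5-p->0
step 5: apply R2 at {0↦4, 1↦5, 2↦0, 3↦3}  → |V|=5 |E|=2  E = 2-p->0 3-r->2
step 6: apply R1 at {0↦3, 1↦2}  → |V|=4 |E|=1  E = 2-p->0
step 7: apply R3 at {0↦2, 1↦0}  → |V|=4 |E|=0  E = ∅
halt: no rule applies after step 7
NF nodes: {0:B, 1:C, 2:B, 5:B}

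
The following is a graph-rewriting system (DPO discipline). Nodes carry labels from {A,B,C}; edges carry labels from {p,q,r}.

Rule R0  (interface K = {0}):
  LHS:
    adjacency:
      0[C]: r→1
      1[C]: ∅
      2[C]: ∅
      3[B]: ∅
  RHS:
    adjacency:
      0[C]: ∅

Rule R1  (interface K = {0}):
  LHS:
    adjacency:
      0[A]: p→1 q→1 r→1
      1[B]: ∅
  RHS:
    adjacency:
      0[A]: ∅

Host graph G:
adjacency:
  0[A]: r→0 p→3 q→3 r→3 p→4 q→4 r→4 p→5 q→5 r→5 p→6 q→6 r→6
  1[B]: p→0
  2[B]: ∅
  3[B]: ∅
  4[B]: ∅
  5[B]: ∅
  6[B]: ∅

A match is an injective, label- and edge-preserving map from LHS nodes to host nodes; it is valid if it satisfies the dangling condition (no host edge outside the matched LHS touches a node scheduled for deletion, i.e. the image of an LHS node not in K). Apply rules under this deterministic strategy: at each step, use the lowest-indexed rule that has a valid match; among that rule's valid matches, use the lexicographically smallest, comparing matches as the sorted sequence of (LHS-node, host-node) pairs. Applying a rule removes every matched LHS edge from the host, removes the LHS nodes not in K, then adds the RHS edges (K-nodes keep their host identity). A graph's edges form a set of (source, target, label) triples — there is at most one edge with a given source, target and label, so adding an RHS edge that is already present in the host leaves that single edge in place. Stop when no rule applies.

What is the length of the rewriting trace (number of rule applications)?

[0] host  ⇒  7 nodes, 14 edges  {0-r->0 0-p->3 0-q->3 0-r->3 0-p->4 0-q->4 0-r->4 0-p->5 0-q->5 0-r->5 0-p->6 0-q->6 0-r->6 1-p->0}
[1] R1 @ {0↦0, 1↦3}  ⇒  6 nodes, 11 edges  {0-r->0 0-p->4 0-q->4 0-r->4 0-p->5 0-q->5 0-r->5 0-p->6 0-q->6 0-r->6 1-p->0}
[2] R1 @ {0↦0, 1↦4}  ⇒  5 nodes, 8 edges  {0-r->0 0-p->5 0-q->5 0-r->5 0-p->6 0-q->6 0-r->6 1-p->0}
[3] R1 @ {0↦0, 1↦5}  ⇒  4 nodes, 5 edges  {0-r->0 0-p->6 0-q->6 0-r->6 1-p->0}
[4] R1 @ {0↦0, 1↦6}  ⇒  3 nodes, 2 edges  {0-r->0 1-p->0}
final graph: no rule applies after step 4

Answer: 4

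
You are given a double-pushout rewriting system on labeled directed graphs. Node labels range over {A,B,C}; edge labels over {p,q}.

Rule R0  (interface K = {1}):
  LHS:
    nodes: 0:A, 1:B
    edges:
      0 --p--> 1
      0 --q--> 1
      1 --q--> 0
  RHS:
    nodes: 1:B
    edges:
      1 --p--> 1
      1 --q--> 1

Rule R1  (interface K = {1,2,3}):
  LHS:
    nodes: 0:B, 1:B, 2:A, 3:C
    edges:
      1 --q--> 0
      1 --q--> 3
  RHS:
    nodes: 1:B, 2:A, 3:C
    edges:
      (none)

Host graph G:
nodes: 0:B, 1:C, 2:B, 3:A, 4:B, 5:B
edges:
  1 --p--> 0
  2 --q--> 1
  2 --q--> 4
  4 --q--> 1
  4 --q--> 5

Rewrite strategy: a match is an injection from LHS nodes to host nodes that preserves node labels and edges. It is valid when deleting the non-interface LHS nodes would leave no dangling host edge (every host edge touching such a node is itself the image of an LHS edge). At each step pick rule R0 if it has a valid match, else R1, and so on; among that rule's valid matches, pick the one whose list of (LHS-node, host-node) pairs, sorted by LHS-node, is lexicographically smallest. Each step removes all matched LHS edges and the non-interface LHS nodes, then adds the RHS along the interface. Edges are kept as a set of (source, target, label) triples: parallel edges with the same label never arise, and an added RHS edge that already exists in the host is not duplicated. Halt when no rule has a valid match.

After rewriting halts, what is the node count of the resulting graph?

Answer: 4

Rewrite trace:
start.  V:6 E:5  edges: 1-p->0 2-q->1 2-q->4 4-q->1 4-q->5
1. fire R1 via {0↦5, 1↦4, 2↦3, 3↦1}  →  V:5 E:3  edges: 1-p->0 2-q->1 2-q->4
2. fire R1 via {0↦4, 1↦2, 2↦3, 3↦1}  →  V:4 E:1  edges: 1-p->0
normal form: no rule applies after step 2
NF nodes: {0:B, 1:C, 2:B, 3:A}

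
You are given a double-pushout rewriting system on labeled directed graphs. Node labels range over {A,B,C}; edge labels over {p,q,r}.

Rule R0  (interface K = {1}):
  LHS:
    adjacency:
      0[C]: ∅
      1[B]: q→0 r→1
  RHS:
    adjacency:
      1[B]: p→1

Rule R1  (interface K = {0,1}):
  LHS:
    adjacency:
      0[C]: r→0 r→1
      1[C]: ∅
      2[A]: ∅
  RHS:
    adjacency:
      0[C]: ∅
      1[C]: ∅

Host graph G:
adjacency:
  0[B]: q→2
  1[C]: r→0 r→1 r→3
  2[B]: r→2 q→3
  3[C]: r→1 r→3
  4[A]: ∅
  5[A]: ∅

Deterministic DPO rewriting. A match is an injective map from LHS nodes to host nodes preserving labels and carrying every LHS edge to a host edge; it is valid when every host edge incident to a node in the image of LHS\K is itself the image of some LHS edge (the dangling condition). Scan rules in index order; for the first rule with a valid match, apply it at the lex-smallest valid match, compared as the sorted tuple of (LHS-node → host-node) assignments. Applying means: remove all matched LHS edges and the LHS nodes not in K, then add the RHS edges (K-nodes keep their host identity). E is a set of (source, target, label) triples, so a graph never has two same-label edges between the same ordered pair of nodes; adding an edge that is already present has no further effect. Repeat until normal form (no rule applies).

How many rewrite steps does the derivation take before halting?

start.  V:6 E:8  edges: 0-q->2 1-r->0 1-r->1 1-r->3 2-r->2 2-q->3 3-r->1 3-r->3
1. fire R1 via {0↦1, 1↦3, 2↦4}  →  V:5 E:6  edges: 0-q->2 1-r->0 2-r->2 2-q->3 3-r->1 3-r->3
2. fire R1 via {0↦3, 1↦1, 2↦5}  →  V:4 E:4  edges: 0-q->2 1-r->0 2-r->2 2-q->3
3. fire R0 via {0↦3, 1↦2}  →  V:3 E:3  edges: 0-q->2 1-r->0 2-p->2
final graph: no rule applies after step 3

Answer: 3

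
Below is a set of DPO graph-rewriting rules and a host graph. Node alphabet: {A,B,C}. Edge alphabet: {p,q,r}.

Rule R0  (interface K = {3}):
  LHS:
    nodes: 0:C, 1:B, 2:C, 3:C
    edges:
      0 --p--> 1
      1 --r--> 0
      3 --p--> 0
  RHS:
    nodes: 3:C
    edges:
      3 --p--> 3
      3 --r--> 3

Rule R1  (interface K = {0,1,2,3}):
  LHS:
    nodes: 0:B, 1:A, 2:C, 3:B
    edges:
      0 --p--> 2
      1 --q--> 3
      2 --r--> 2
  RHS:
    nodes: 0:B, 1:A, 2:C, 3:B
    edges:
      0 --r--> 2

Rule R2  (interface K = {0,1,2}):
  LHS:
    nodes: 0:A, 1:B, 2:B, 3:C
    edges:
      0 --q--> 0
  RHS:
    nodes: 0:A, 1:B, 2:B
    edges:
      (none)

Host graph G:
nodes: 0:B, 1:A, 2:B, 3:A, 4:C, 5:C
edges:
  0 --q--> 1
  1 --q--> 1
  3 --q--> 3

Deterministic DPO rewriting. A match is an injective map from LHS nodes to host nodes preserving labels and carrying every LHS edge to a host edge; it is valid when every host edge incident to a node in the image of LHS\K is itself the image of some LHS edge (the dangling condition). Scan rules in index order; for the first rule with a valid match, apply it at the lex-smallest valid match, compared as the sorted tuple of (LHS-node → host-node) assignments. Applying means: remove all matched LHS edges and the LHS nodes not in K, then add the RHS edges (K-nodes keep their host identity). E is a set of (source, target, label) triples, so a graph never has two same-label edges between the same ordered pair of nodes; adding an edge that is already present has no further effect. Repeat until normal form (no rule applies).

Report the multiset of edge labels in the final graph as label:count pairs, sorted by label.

Answer: q:1

Derivation:
initial: |V|=6 |E|=3  E = 0-q->1 1-q->1 3-q->3
step 1: apply R2 at {0↦1, 1↦0, 2↦2, 3↦4}  → |V|=5 |E|=2  E = 0-q->1 3-q->3
step 2: apply R2 at {0↦3, 1↦0, 2↦2, 3↦5}  → |V|=4 |E|=1  E = 0-q->1
halt: no rule applies after step 2
NF edges: [(0, 1, 'q')]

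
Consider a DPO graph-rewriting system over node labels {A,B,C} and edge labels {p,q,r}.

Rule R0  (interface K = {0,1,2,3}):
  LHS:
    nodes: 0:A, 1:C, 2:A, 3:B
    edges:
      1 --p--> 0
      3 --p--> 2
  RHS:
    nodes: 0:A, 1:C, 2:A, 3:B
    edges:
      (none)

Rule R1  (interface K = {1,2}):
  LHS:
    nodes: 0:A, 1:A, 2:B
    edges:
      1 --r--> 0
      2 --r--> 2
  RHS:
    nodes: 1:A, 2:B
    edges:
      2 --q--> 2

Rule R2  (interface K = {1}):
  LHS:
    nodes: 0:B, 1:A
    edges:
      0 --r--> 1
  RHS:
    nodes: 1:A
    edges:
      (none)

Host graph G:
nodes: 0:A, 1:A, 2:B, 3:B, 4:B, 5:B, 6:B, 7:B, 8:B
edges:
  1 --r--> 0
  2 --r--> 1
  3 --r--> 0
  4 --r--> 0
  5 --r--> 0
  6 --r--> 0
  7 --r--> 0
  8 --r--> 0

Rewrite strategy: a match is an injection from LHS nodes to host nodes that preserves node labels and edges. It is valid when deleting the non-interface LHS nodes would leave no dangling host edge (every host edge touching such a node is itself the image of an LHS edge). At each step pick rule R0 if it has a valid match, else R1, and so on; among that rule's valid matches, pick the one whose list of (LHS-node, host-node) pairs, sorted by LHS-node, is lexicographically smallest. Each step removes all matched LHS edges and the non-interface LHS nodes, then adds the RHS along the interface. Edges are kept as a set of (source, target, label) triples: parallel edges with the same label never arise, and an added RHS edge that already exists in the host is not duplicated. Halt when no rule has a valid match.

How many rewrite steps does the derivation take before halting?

initial: |V|=9 |E|=8  E = 1-r->0 2-r->1 3-r->0 4-r->0 5-r->0 6-r->0 7-r->0 8-r->0
step 1: apply R2 at {0↦2, 1↦1}  → |V|=8 |E|=7  E = 1-r->0 3-r->0 4-r->0 5-r->0 6-r->0 7-r->0 8-r->0
step 2: apply R2 at {0↦3, 1↦0}  → |V|=7 |E|=6  E = 1-r->0 4-r->0 5-r->0 6-r->0 7-r->0 8-r->0
step 3: apply R2 at {0↦4, 1↦0}  → |V|=6 |E|=5  E = 1-r->0 5-r->0 6-r->0 7-r->0 8-r->0
step 4: apply R2 at {0↦5, 1↦0}  → |V|=5 |E|=4  E = 1-r->0 6-r->0 7-r->0 8-r->0
step 5: apply R2 at {0↦6, 1↦0}  → |V|=4 |E|=3  E = 1-r->0 7-r->0 8-r->0
step 6: apply R2 at {0↦7, 1↦0}  → |V|=3 |E|=2  E = 1-r->0 8-r->0
step 7: apply R2 at {0↦8, 1↦0}  → |V|=2 |E|=1  E = 1-r->0
final graph: no rule applies after step 7

Answer: 7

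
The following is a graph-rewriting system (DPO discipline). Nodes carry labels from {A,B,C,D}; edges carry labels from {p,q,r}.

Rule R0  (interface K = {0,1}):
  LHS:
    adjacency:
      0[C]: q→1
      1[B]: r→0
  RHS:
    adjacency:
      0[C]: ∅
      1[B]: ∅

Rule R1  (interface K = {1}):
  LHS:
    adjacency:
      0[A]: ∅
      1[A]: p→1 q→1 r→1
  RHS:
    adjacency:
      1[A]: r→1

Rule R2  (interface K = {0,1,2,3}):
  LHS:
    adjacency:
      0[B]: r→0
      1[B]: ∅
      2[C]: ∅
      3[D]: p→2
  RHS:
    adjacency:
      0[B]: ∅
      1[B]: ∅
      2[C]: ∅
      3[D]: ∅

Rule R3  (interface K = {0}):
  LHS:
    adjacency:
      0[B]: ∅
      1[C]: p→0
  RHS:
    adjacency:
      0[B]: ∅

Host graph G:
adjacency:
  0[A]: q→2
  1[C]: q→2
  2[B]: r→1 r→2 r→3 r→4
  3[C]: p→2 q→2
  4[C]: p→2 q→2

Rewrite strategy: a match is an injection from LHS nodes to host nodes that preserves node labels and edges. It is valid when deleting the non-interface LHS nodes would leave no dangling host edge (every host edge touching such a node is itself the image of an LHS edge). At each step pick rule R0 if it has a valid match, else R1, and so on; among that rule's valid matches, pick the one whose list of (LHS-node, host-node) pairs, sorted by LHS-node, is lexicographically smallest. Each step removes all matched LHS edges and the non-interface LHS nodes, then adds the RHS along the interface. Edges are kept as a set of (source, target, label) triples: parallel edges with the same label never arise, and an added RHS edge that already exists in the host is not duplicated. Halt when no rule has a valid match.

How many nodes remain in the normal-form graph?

Answer: 3

Rewrite trace:
start.  V:5 E:10  edges: 0-q->2 1-q->2 2-r->1 2-r->2 2-r->3 2-r->4 3-p->2 3-q->2 4-p->2 4-q->2
1. fire R0 via {0↦1, 1↦2}  →  V:5 E:8  edges: 0-q->2 2-r->2 2-r->3 2-r->4 3-p->2 3-q->2 4-p->2 4-q->2
2. fire R0 via {0↦3, 1↦2}  →  V:5 E:6  edges: 0-q->2 2-r->2 2-r->4 3-p->2 4-p->2 4-q->2
3. fire R0 via {0↦4, 1↦2}  →  V:5 E:4  edges: 0-q->2 2-r->2 3-p->2 4-p->2
4. fire R3 via {0↦2, 1↦3}  →  V:4 E:3  edges: 0-q->2 2-r->2 4-p->2
5. fire R3 via {0↦2, 1↦4}  →  V:3 E:2  edges: 0-q->2 2-r->2
final graph: no rule applies after step 5
NF nodes: {0:A, 1:C, 2:B}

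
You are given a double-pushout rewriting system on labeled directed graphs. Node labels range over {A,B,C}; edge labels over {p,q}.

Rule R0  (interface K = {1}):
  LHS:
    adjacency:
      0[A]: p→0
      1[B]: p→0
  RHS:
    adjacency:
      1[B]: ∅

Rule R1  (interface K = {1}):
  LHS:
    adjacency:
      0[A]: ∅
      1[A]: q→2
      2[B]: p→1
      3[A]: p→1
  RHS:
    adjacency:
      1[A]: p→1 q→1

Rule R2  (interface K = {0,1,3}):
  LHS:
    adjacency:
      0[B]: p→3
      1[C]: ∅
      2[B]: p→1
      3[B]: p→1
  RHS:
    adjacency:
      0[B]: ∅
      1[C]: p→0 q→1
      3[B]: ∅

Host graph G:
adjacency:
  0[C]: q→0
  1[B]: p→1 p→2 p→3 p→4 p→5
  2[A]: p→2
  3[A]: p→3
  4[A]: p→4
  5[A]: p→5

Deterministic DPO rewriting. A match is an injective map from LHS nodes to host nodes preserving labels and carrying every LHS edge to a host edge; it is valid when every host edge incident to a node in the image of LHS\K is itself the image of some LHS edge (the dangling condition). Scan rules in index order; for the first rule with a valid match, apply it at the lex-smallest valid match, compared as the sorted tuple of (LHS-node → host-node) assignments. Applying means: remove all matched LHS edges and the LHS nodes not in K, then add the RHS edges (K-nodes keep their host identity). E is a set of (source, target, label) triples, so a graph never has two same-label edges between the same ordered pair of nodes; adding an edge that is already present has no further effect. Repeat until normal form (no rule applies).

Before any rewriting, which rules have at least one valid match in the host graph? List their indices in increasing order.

R0: 4 valid matches — {0↦2, 1↦1}, {0↦3, 1↦1}, {0↦4, 1↦1} (+1 more)
R1: no valid match — LHS pattern not found
R2: no valid match — LHS pattern not found

Answer: [R0]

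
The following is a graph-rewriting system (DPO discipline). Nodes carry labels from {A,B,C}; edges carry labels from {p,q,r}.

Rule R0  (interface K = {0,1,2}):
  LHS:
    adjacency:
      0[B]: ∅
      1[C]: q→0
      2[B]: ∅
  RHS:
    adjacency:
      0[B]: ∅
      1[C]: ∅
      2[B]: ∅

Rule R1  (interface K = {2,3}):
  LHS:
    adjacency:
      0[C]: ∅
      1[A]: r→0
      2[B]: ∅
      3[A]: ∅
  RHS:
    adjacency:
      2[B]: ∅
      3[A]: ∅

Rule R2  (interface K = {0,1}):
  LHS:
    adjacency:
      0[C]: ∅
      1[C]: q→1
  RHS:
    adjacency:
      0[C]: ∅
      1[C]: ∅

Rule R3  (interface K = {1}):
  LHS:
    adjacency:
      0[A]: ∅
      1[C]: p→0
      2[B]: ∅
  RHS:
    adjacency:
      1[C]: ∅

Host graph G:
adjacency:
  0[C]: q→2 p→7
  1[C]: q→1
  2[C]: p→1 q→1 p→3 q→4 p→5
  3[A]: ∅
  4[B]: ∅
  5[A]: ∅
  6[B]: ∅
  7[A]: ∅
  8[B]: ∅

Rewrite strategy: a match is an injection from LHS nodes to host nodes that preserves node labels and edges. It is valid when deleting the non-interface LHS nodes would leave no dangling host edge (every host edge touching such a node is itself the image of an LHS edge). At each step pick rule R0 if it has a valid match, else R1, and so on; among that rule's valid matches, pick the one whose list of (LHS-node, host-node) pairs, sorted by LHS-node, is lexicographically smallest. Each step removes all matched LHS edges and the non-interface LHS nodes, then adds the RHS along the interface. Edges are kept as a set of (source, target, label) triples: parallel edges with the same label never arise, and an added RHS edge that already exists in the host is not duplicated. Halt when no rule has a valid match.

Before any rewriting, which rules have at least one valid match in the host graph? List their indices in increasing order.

R0: 2 valid matches — {0↦4, 1↦2, 2↦6}, {0↦4, 1↦2, 2↦8}
R1: no valid match — LHS pattern not found
R2: 2 valid matches — {0↦0, 1↦1}, {0↦2, 1↦1}
R3: 6 valid matches — {0↦3, 1↦2, 2↦6}, {0↦3, 1↦2, 2↦8}, {0↦5, 1↦2, 2↦6} (+3 more)

Answer: [R0,R2,R3]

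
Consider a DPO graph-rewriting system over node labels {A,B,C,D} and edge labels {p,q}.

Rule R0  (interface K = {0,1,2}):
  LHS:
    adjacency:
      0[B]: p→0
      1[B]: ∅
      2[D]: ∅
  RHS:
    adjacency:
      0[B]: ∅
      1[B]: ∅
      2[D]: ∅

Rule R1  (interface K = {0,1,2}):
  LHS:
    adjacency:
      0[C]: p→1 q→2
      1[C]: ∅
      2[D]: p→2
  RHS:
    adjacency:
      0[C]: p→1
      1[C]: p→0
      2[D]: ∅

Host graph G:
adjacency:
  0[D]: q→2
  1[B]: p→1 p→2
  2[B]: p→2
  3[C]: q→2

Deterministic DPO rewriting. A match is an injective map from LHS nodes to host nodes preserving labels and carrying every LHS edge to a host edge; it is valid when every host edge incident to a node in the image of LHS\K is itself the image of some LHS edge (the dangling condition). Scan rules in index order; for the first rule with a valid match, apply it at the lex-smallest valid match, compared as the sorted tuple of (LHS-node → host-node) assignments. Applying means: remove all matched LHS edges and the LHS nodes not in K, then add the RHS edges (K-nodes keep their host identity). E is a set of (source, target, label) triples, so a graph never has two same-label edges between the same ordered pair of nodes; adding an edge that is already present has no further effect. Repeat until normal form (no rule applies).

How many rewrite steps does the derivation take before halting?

[0] host  ⇒  4 nodes, 5 edges  {0-q->2 1-p->1 1-p->2 2-p->2 3-q->2}
[1] R0 @ {0↦1, 1↦2, 2↦0}  ⇒  4 nodes, 4 edges  {0-q->2 1-p->2 2-p->2 3-q->2}
[2] R0 @ {0↦2, 1↦1, 2↦0}  ⇒  4 nodes, 3 edges  {0-q->2 1-p->2 3-q->2}
halt: no rule applies after step 2

Answer: 2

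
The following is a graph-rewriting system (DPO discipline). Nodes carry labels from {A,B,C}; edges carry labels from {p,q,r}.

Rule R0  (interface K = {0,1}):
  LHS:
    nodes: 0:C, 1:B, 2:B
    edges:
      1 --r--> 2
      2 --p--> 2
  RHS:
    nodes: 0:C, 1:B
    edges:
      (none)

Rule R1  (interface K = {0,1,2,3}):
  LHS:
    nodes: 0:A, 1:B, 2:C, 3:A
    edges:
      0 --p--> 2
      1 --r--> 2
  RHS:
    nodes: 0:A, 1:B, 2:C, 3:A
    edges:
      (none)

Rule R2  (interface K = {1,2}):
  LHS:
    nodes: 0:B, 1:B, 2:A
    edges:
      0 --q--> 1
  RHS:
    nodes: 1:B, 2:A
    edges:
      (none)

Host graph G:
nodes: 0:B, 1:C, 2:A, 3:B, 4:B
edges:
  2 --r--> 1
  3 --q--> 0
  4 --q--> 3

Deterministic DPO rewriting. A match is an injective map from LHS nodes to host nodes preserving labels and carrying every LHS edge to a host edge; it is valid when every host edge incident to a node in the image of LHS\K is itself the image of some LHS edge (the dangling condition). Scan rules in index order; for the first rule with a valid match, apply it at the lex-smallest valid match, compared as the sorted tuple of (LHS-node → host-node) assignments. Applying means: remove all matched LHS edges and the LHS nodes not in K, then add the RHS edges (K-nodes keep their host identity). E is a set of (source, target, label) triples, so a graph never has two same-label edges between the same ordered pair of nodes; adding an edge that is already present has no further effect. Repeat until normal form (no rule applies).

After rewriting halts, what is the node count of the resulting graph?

Answer: 3

Rewrite trace:
[0] host  ⇒  5 nodes, 3 edges  {2-r->1 3-q->0 4-q->3}
[1] R2 @ {0↦4, 1↦3, 2↦2}  ⇒  4 nodes, 2 edges  {2-r->1 3-q->0}
[2] R2 @ {0↦3, 1↦0, 2↦2}  ⇒  3 nodes, 1 edges  {2-r->1}
normal form: no rule applies after step 2
NF nodes: {0:B, 1:C, 2:A}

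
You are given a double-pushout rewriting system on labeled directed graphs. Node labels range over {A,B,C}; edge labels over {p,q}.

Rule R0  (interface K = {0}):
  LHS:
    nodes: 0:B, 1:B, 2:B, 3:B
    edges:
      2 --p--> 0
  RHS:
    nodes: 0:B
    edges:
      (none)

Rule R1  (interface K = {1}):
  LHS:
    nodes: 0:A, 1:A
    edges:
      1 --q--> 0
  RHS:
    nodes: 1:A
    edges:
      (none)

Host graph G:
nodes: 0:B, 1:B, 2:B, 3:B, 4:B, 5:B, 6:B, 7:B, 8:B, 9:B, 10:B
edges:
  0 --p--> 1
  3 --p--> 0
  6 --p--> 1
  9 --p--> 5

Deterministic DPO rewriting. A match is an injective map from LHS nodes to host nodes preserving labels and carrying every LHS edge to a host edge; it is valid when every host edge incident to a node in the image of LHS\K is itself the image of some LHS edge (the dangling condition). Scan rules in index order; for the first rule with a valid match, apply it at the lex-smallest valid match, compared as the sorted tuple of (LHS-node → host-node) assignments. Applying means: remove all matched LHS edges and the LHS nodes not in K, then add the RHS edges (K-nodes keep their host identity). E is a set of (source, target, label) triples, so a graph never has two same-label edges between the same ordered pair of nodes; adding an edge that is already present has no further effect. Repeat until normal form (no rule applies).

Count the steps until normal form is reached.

Answer: 2

Steps:
[0] host  ⇒  11 nodes, 4 edges  {0-p->1 3-p->0 6-p->1 9-p->5}
[1] R0 @ {0↦0, 1↦2, 2↦3, 3↦4}  ⇒  8 nodes, 3 edges  {0-p->1 6-p->1 9-p->5}
[2] R0 @ {0↦1, 1↦7, 2↦0, 3↦8}  ⇒  5 nodes, 2 edges  {6-p->1 9-p->5}
halt: no rule applies after step 2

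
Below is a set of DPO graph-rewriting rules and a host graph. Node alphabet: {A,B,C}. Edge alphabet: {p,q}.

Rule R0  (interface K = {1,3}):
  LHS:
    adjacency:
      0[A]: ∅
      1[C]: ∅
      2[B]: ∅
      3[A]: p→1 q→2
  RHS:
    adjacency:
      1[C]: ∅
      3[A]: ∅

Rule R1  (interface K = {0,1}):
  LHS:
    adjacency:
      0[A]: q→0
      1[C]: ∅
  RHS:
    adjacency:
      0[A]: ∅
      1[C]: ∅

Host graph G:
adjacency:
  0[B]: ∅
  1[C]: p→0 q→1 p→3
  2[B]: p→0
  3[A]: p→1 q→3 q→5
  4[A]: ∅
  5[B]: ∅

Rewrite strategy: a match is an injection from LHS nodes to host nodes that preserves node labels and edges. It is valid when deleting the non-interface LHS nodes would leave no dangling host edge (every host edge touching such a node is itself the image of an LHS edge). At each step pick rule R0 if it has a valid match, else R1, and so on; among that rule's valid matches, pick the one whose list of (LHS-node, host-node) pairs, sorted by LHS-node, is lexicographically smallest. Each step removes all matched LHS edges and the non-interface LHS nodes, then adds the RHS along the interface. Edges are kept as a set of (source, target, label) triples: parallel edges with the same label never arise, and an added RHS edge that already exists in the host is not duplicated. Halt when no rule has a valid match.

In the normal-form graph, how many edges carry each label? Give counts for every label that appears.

initial: |V|=6 |E|=7  E = 1-p->0 1-q->1 1-p->3 2-p->0 3-p->1 3-q->3 3-q->5
step 1: apply R0 at {0↦4, 1↦1, 2↦5, 3↦3}  → |V|=4 |E|=5  E = 1-p->0 1-q->1 1-p->3 2-p->0 3-q->3
step 2: apply R1 at {0↦3, 1↦1}  → |V|=4 |E|=4  E = 1-p->0 1-q->1 1-p->3 2-p->0
normal form: no rule applies after step 2
NF edges: [(1, 0, 'p'), (1, 1, 'q'), (1, 3, 'p'), (2, 0, 'p')]

Answer: p:3 q:1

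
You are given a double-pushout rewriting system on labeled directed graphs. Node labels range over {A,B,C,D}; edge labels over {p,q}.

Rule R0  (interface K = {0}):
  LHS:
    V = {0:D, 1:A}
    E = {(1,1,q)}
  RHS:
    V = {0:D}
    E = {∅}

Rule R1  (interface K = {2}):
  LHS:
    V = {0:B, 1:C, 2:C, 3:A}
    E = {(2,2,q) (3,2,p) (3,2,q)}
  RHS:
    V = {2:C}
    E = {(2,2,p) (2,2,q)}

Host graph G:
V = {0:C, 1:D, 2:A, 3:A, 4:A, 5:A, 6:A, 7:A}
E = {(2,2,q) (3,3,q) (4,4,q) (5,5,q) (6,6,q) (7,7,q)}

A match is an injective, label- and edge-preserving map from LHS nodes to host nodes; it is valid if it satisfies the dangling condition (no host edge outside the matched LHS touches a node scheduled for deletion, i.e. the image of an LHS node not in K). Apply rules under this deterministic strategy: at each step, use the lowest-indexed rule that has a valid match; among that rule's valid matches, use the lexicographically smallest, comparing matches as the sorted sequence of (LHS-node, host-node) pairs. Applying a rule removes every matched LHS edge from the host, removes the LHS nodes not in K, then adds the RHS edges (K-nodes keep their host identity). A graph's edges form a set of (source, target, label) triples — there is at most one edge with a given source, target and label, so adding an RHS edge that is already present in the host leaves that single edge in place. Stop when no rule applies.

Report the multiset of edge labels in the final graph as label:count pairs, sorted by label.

Answer: (no edges)

Steps:
initial: |V|=8 |E|=6  E = 2-q->2 3-q->3 4-q->4 5-q->5 6-q->6 7-q->7
step 1: apply R0 at {0↦1, 1↦2}  → |V|=7 |E|=5  E = 3-q->3 4-q->4 5-q->5 6-q->6 7-q->7
step 2: apply R0 at {0↦1, 1↦3}  → |V|=6 |E|=4  E = 4-q->4 5-q->5 6-q->6 7-q->7
step 3: apply R0 at {0↦1, 1↦4}  → |V|=5 |E|=3  E = 5-q->5 6-q->6 7-q->7
step 4: apply R0 at {0↦1, 1↦5}  → |V|=4 |E|=2  E = 6-q->6 7-q->7
step 5: apply R0 at {0↦1, 1↦6}  → |V|=3 |E|=1  E = 7-q->7
step 6: apply R0 at {0↦1, 1↦7}  → |V|=2 |E|=0  E = ∅
normal form: no rule applies after step 6
NF edges: []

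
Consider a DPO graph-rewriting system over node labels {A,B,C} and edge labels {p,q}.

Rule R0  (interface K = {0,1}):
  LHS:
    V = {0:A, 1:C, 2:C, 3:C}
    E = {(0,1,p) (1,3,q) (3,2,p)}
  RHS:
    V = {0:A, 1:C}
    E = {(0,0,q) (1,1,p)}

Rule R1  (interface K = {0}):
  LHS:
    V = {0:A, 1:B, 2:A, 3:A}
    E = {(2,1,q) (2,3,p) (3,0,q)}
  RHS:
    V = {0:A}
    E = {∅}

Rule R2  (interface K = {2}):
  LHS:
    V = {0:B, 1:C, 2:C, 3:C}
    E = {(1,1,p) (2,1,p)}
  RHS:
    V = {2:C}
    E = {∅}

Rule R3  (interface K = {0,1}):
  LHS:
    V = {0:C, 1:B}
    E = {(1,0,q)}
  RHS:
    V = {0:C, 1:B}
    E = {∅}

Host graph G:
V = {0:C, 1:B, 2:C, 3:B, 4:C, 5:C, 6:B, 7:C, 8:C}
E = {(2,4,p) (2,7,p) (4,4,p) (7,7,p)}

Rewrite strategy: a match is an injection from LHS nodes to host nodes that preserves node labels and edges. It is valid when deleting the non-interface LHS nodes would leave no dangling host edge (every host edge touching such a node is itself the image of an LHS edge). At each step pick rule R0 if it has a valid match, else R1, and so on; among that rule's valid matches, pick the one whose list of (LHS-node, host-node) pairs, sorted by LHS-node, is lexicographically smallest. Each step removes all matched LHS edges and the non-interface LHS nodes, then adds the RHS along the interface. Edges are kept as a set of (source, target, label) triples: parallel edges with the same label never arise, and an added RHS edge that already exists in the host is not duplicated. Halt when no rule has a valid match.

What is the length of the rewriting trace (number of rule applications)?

[0] host  ⇒  9 nodes, 4 edges  {2-p->4 2-p->7 4-p->4 7-p->7}
[1] R2 @ {0↦1, 1↦4, 2↦2, 3↦0}  ⇒  6 nodes, 2 edges  {2-p->7 7-p->7}
[2] R2 @ {0↦3, 1↦7, 2↦2, 3↦5}  ⇒  3 nodes, 0 edges  {∅}
normal form: no rule applies after step 2

Answer: 2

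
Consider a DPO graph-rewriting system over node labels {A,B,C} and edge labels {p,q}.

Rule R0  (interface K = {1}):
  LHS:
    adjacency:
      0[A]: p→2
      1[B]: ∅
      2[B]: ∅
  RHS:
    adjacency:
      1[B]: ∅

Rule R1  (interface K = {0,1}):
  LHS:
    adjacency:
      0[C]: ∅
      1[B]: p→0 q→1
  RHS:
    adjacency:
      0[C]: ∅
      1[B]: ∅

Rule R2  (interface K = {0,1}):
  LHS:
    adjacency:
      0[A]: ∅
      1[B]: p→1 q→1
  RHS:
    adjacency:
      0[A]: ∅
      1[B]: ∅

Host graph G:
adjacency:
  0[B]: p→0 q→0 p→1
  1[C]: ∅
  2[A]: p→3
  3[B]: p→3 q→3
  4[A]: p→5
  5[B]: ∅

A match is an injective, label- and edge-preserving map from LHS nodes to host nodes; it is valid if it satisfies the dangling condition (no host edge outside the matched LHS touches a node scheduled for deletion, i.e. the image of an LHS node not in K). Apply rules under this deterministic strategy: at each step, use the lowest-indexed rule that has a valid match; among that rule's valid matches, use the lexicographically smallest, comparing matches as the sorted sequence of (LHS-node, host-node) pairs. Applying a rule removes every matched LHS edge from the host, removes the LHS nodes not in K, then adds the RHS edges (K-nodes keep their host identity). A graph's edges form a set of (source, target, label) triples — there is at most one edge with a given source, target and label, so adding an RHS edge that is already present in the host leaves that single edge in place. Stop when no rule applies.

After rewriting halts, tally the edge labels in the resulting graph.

[0] host  ⇒  6 nodes, 7 edges  {0-p->0 0-q->0 0-p->1 2-p->3 3-p->3 3-q->3 4-p->5}
[1] R0 @ {0↦4, 1↦0, 2↦5}  ⇒  4 nodes, 6 edges  {0-p->0 0-q->0 0-p->1 2-p->3 3-p->3 3-q->3}
[2] R1 @ {0↦1, 1↦0}  ⇒  4 nodes, 4 edges  {0-p->0 2-p->3 3-p->3 3-q->3}
[3] R2 @ {0↦2, 1↦3}  ⇒  4 nodes, 2 edges  {0-p->0 2-p->3}
[4] R0 @ {0↦2, 1↦0, 2↦3}  ⇒  2 nodes, 1 edges  {0-p->0}
normal form: no rule applies after step 4
NF edges: [(0, 0, 'p')]

Answer: p:1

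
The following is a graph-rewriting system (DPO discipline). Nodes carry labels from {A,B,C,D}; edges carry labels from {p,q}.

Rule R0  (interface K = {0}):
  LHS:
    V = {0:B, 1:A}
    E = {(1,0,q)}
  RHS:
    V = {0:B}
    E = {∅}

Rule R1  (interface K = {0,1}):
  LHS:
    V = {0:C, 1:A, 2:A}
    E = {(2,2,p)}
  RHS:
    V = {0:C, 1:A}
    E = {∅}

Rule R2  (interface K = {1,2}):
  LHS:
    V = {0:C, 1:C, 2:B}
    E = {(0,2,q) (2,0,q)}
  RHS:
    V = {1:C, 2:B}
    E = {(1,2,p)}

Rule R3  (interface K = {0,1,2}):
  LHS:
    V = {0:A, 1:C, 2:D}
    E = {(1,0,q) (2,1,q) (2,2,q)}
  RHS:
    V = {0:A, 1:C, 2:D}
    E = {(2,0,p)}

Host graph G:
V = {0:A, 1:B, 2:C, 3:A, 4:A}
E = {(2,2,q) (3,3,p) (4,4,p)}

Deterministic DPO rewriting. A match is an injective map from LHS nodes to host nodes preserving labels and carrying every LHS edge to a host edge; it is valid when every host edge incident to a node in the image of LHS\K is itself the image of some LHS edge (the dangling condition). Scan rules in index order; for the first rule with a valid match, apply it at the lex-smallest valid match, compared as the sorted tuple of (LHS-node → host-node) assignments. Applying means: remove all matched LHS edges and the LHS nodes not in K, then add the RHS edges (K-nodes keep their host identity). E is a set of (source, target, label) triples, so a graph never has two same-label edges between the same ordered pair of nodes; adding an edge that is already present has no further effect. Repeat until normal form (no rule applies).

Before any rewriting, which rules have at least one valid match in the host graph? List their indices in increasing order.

Answer: [R1]

Rewrite trace:
R0: no valid match — LHS pattern not found
R1: 4 valid matches — {0↦2, 1↦0, 2↦3}, {0↦2, 1↦0, 2↦4}, {0↦2, 1↦3, 2↦4} (+1 more)
R2: no valid match — LHS pattern not found
R3: no valid match — LHS pattern not found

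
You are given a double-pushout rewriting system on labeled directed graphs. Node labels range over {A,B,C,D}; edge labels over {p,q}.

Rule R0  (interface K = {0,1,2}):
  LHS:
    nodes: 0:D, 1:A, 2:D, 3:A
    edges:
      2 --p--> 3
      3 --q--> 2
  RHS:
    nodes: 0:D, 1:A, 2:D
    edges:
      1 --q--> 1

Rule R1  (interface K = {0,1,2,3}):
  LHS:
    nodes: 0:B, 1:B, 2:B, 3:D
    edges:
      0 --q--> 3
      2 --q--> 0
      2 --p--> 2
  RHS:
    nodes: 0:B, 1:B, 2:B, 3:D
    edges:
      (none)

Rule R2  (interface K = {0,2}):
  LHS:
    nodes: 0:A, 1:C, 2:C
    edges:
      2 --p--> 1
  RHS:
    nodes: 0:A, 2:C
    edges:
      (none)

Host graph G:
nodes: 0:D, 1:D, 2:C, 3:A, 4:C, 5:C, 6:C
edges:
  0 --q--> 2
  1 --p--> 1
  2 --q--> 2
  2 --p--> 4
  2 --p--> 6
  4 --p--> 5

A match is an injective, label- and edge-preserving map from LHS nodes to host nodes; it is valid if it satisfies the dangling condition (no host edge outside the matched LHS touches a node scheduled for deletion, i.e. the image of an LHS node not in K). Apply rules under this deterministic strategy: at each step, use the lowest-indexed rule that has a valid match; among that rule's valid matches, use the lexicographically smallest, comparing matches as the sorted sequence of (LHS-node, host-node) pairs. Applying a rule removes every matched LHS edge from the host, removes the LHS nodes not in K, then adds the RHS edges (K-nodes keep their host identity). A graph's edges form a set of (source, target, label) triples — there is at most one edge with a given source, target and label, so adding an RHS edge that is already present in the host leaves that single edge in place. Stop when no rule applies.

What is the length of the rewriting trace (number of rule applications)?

Answer: 3

Steps:
[0] host  ⇒  7 nodes, 6 edges  {0-q->2 1-p->1 2-q->2 2-p->4 2-p->6 4-p->5}
[1] R2 @ {0↦3, 1↦5, 2↦4}  ⇒  6 nodes, 5 edges  {0-q->2 1-p->1 2-q->2 2-p->4 2-p->6}
[2] R2 @ {0↦3, 1↦4, 2↦2}  ⇒  5 nodes, 4 edges  {0-q->2 1-p->1 2-q->2 2-p->6}
[3] R2 @ {0↦3, 1↦6, 2↦2}  ⇒  4 nodes, 3 edges  {0-q->2 1-p->1 2-q->2}
final graph: no rule applies after step 3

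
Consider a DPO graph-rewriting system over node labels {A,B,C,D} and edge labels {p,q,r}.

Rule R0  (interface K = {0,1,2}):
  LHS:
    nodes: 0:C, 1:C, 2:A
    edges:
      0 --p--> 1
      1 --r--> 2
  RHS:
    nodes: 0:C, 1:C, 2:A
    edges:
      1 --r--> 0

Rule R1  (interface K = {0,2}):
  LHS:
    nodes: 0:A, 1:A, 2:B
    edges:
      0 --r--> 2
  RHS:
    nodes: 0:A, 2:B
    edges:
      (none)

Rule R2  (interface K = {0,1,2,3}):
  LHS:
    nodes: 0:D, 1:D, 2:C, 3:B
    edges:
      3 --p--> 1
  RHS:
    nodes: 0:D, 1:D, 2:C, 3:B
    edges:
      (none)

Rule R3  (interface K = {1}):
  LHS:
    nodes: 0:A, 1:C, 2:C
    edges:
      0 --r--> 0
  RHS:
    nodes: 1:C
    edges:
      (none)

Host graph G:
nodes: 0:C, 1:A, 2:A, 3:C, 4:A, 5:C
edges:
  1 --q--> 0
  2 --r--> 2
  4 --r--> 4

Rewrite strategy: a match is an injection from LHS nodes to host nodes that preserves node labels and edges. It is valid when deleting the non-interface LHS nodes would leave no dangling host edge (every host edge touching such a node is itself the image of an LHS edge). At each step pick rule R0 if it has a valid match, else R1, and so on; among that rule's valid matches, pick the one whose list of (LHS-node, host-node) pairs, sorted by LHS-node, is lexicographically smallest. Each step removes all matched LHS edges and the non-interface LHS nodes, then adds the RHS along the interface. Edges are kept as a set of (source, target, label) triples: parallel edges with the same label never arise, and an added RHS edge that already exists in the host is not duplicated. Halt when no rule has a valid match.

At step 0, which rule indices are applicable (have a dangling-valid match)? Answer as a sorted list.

R0: no valid match — LHS pattern not found
R1: no valid match — LHS pattern not found
R2: no valid match — LHS pattern not found
R3: 8 valid matches — {0↦2, 1↦0, 2↦3}, {0↦2, 1↦0, 2↦5}, {0↦2, 1↦3, 2↦5} (+5 more)

Answer: [R3]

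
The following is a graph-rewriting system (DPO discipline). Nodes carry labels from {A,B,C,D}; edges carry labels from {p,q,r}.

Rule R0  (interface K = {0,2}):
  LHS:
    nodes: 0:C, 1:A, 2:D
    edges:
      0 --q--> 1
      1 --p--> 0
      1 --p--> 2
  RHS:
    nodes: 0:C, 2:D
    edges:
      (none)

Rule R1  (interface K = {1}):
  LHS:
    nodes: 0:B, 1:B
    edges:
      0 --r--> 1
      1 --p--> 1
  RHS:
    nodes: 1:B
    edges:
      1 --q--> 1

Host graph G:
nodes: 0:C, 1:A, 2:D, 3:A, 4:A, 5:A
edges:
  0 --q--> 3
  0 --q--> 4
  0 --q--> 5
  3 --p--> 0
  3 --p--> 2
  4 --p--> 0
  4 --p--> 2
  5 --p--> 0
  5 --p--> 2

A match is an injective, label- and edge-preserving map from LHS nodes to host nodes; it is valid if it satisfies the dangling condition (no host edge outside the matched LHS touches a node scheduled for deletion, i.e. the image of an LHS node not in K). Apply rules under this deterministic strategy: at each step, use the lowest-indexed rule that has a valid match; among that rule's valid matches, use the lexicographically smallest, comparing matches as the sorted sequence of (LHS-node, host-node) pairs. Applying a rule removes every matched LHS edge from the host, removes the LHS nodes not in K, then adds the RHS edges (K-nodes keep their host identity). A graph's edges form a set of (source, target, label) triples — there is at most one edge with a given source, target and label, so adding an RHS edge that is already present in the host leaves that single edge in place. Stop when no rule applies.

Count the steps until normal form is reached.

Answer: 3

Derivation:
start.  V:6 E:9  edges: 0-q->3 0-q->4 0-q->5 3-p->0 3-p->2 4-p->0 4-p->2 5-p->0 5-p->2
1. fire R0 via {0↦0, 1↦3, 2↦2}  →  V:5 E:6  edges: 0-q->4 0-q->5 4-p->0 4-p->2 5-p->0 5-p->2
2. fire R0 via {0↦0, 1↦4, 2↦2}  →  V:4 E:3  edges: 0-q->5 5-p->0 5-p->2
3. fire R0 via {0↦0, 1↦5, 2↦2}  →  V:3 E:0  edges: ∅
halt: no rule applies after step 3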